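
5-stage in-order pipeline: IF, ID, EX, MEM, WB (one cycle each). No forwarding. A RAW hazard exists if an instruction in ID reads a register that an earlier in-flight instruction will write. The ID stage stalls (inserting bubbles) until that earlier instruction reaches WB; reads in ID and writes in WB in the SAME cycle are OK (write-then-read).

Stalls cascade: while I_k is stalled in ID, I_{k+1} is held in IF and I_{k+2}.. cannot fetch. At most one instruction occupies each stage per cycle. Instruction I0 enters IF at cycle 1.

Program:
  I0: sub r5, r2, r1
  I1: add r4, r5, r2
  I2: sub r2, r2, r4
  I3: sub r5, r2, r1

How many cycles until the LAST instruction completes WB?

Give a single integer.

Answer: 14

Derivation:
I0 sub r5 <- r2,r1: IF@1 ID@2 stall=0 (-) EX@3 MEM@4 WB@5
I1 add r4 <- r5,r2: IF@2 ID@3 stall=2 (RAW on I0.r5 (WB@5)) EX@6 MEM@7 WB@8
I2 sub r2 <- r2,r4: IF@3 ID@6 stall=2 (RAW on I1.r4 (WB@8)) EX@9 MEM@10 WB@11
I3 sub r5 <- r2,r1: IF@6 ID@9 stall=2 (RAW on I2.r2 (WB@11)) EX@12 MEM@13 WB@14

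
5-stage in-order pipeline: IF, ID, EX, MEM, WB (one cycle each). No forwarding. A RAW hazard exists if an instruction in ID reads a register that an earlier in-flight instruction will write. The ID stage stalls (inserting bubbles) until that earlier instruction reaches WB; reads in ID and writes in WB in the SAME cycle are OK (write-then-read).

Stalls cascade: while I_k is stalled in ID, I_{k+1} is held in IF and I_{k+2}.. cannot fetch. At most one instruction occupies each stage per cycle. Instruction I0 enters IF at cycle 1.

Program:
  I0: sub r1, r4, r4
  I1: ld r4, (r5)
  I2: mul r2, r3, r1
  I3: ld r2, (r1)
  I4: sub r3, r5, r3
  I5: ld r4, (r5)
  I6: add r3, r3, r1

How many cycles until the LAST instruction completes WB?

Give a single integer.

I0 sub r1 <- r4,r4: IF@1 ID@2 stall=0 (-) EX@3 MEM@4 WB@5
I1 ld r4 <- r5: IF@2 ID@3 stall=0 (-) EX@4 MEM@5 WB@6
I2 mul r2 <- r3,r1: IF@3 ID@4 stall=1 (RAW on I0.r1 (WB@5)) EX@6 MEM@7 WB@8
I3 ld r2 <- r1: IF@4 ID@6 stall=0 (-) EX@7 MEM@8 WB@9
I4 sub r3 <- r5,r3: IF@6 ID@7 stall=0 (-) EX@8 MEM@9 WB@10
I5 ld r4 <- r5: IF@7 ID@8 stall=0 (-) EX@9 MEM@10 WB@11
I6 add r3 <- r3,r1: IF@8 ID@9 stall=1 (RAW on I4.r3 (WB@10)) EX@11 MEM@12 WB@13

Answer: 13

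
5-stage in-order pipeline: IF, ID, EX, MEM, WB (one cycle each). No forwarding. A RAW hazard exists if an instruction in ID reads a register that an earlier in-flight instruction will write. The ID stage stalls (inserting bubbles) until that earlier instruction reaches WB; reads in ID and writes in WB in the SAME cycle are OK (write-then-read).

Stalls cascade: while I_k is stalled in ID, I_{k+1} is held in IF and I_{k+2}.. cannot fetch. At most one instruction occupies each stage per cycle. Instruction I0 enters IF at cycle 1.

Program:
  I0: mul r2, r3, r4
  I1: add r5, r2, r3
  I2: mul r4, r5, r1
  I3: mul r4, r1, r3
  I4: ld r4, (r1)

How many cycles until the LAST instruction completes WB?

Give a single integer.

I0 mul r2 <- r3,r4: IF@1 ID@2 stall=0 (-) EX@3 MEM@4 WB@5
I1 add r5 <- r2,r3: IF@2 ID@3 stall=2 (RAW on I0.r2 (WB@5)) EX@6 MEM@7 WB@8
I2 mul r4 <- r5,r1: IF@3 ID@6 stall=2 (RAW on I1.r5 (WB@8)) EX@9 MEM@10 WB@11
I3 mul r4 <- r1,r3: IF@6 ID@9 stall=0 (-) EX@10 MEM@11 WB@12
I4 ld r4 <- r1: IF@9 ID@10 stall=0 (-) EX@11 MEM@12 WB@13

Answer: 13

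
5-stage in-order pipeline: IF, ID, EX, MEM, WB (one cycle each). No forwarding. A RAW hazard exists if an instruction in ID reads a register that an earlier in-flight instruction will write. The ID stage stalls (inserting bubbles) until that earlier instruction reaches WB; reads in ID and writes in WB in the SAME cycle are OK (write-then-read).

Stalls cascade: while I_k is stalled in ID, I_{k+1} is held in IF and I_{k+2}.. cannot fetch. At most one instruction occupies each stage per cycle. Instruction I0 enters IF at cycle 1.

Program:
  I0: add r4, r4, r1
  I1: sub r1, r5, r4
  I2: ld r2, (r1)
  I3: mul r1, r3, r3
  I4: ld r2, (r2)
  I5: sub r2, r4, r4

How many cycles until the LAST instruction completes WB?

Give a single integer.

I0 add r4 <- r4,r1: IF@1 ID@2 stall=0 (-) EX@3 MEM@4 WB@5
I1 sub r1 <- r5,r4: IF@2 ID@3 stall=2 (RAW on I0.r4 (WB@5)) EX@6 MEM@7 WB@8
I2 ld r2 <- r1: IF@3 ID@6 stall=2 (RAW on I1.r1 (WB@8)) EX@9 MEM@10 WB@11
I3 mul r1 <- r3,r3: IF@6 ID@9 stall=0 (-) EX@10 MEM@11 WB@12
I4 ld r2 <- r2: IF@9 ID@10 stall=1 (RAW on I2.r2 (WB@11)) EX@12 MEM@13 WB@14
I5 sub r2 <- r4,r4: IF@10 ID@12 stall=0 (-) EX@13 MEM@14 WB@15

Answer: 15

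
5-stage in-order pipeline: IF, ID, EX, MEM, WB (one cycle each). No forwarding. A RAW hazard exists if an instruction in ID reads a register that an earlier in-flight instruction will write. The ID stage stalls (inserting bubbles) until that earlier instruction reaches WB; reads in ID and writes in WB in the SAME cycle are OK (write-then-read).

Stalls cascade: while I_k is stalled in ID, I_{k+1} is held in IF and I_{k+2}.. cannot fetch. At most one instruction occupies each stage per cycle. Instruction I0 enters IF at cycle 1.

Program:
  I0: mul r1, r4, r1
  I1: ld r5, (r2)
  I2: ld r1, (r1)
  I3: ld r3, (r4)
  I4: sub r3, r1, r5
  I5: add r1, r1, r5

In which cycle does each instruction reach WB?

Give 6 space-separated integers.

I0 mul r1 <- r4,r1: IF@1 ID@2 stall=0 (-) EX@3 MEM@4 WB@5
I1 ld r5 <- r2: IF@2 ID@3 stall=0 (-) EX@4 MEM@5 WB@6
I2 ld r1 <- r1: IF@3 ID@4 stall=1 (RAW on I0.r1 (WB@5)) EX@6 MEM@7 WB@8
I3 ld r3 <- r4: IF@4 ID@6 stall=0 (-) EX@7 MEM@8 WB@9
I4 sub r3 <- r1,r5: IF@6 ID@7 stall=1 (RAW on I2.r1 (WB@8)) EX@9 MEM@10 WB@11
I5 add r1 <- r1,r5: IF@7 ID@9 stall=0 (-) EX@10 MEM@11 WB@12

Answer: 5 6 8 9 11 12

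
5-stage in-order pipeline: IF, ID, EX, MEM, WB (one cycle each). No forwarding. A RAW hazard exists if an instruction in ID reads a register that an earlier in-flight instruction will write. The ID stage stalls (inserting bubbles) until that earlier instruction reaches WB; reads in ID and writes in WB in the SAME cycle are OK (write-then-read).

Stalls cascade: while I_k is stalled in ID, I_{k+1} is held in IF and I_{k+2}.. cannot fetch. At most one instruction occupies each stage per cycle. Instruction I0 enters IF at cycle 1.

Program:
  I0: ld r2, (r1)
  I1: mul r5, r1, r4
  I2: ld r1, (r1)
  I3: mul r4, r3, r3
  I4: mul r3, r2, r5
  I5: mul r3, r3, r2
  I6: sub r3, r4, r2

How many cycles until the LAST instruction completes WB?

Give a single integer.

I0 ld r2 <- r1: IF@1 ID@2 stall=0 (-) EX@3 MEM@4 WB@5
I1 mul r5 <- r1,r4: IF@2 ID@3 stall=0 (-) EX@4 MEM@5 WB@6
I2 ld r1 <- r1: IF@3 ID@4 stall=0 (-) EX@5 MEM@6 WB@7
I3 mul r4 <- r3,r3: IF@4 ID@5 stall=0 (-) EX@6 MEM@7 WB@8
I4 mul r3 <- r2,r5: IF@5 ID@6 stall=0 (-) EX@7 MEM@8 WB@9
I5 mul r3 <- r3,r2: IF@6 ID@7 stall=2 (RAW on I4.r3 (WB@9)) EX@10 MEM@11 WB@12
I6 sub r3 <- r4,r2: IF@7 ID@10 stall=0 (-) EX@11 MEM@12 WB@13

Answer: 13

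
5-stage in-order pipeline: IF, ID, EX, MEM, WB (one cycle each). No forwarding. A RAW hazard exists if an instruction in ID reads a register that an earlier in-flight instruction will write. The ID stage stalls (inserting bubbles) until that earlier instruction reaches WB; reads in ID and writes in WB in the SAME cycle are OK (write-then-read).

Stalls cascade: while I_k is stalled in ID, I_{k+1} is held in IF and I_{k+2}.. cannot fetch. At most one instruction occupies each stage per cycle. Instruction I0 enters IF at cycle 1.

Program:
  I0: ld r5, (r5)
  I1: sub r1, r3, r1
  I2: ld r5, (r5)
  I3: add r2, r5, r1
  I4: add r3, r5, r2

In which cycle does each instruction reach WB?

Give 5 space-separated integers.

I0 ld r5 <- r5: IF@1 ID@2 stall=0 (-) EX@3 MEM@4 WB@5
I1 sub r1 <- r3,r1: IF@2 ID@3 stall=0 (-) EX@4 MEM@5 WB@6
I2 ld r5 <- r5: IF@3 ID@4 stall=1 (RAW on I0.r5 (WB@5)) EX@6 MEM@7 WB@8
I3 add r2 <- r5,r1: IF@4 ID@6 stall=2 (RAW on I2.r5 (WB@8)) EX@9 MEM@10 WB@11
I4 add r3 <- r5,r2: IF@6 ID@9 stall=2 (RAW on I3.r2 (WB@11)) EX@12 MEM@13 WB@14

Answer: 5 6 8 11 14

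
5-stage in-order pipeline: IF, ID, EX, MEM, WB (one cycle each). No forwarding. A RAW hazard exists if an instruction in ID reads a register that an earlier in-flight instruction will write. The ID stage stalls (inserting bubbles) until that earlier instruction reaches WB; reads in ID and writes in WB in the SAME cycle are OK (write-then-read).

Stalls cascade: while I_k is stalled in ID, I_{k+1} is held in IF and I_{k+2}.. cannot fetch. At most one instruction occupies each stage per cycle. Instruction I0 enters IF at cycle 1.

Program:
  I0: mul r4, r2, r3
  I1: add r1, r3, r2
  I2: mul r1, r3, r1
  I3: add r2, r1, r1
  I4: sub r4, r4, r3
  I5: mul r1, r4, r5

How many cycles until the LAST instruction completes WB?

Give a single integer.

Answer: 16

Derivation:
I0 mul r4 <- r2,r3: IF@1 ID@2 stall=0 (-) EX@3 MEM@4 WB@5
I1 add r1 <- r3,r2: IF@2 ID@3 stall=0 (-) EX@4 MEM@5 WB@6
I2 mul r1 <- r3,r1: IF@3 ID@4 stall=2 (RAW on I1.r1 (WB@6)) EX@7 MEM@8 WB@9
I3 add r2 <- r1,r1: IF@4 ID@7 stall=2 (RAW on I2.r1 (WB@9)) EX@10 MEM@11 WB@12
I4 sub r4 <- r4,r3: IF@7 ID@10 stall=0 (-) EX@11 MEM@12 WB@13
I5 mul r1 <- r4,r5: IF@10 ID@11 stall=2 (RAW on I4.r4 (WB@13)) EX@14 MEM@15 WB@16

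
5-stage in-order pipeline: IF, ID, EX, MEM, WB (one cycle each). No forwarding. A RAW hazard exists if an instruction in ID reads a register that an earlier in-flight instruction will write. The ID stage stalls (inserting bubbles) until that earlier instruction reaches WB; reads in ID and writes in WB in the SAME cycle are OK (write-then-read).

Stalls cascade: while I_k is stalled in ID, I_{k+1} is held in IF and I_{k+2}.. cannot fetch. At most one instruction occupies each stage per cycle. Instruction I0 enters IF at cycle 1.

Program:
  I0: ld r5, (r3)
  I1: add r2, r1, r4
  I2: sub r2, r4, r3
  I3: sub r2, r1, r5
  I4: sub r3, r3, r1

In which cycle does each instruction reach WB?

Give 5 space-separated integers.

I0 ld r5 <- r3: IF@1 ID@2 stall=0 (-) EX@3 MEM@4 WB@5
I1 add r2 <- r1,r4: IF@2 ID@3 stall=0 (-) EX@4 MEM@5 WB@6
I2 sub r2 <- r4,r3: IF@3 ID@4 stall=0 (-) EX@5 MEM@6 WB@7
I3 sub r2 <- r1,r5: IF@4 ID@5 stall=0 (-) EX@6 MEM@7 WB@8
I4 sub r3 <- r3,r1: IF@5 ID@6 stall=0 (-) EX@7 MEM@8 WB@9

Answer: 5 6 7 8 9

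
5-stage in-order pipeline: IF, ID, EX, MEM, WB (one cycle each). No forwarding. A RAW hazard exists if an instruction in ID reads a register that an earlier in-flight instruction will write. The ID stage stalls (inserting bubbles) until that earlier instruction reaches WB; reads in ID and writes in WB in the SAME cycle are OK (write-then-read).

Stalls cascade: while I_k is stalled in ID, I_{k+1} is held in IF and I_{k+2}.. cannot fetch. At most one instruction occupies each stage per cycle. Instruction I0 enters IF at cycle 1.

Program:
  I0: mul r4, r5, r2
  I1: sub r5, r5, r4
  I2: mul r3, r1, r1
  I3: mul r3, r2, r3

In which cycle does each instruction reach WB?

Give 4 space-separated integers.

Answer: 5 8 9 12

Derivation:
I0 mul r4 <- r5,r2: IF@1 ID@2 stall=0 (-) EX@3 MEM@4 WB@5
I1 sub r5 <- r5,r4: IF@2 ID@3 stall=2 (RAW on I0.r4 (WB@5)) EX@6 MEM@7 WB@8
I2 mul r3 <- r1,r1: IF@3 ID@6 stall=0 (-) EX@7 MEM@8 WB@9
I3 mul r3 <- r2,r3: IF@6 ID@7 stall=2 (RAW on I2.r3 (WB@9)) EX@10 MEM@11 WB@12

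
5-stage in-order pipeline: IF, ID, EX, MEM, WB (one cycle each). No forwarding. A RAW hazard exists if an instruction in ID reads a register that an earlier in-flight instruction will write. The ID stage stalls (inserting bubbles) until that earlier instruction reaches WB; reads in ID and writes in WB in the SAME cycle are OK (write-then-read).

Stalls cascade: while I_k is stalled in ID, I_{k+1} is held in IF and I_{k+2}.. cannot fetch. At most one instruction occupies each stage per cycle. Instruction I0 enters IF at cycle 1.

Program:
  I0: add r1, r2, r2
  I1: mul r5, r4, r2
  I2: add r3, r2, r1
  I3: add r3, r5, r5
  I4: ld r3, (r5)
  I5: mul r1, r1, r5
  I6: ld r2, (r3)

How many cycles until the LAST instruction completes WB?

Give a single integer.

I0 add r1 <- r2,r2: IF@1 ID@2 stall=0 (-) EX@3 MEM@4 WB@5
I1 mul r5 <- r4,r2: IF@2 ID@3 stall=0 (-) EX@4 MEM@5 WB@6
I2 add r3 <- r2,r1: IF@3 ID@4 stall=1 (RAW on I0.r1 (WB@5)) EX@6 MEM@7 WB@8
I3 add r3 <- r5,r5: IF@4 ID@6 stall=0 (-) EX@7 MEM@8 WB@9
I4 ld r3 <- r5: IF@6 ID@7 stall=0 (-) EX@8 MEM@9 WB@10
I5 mul r1 <- r1,r5: IF@7 ID@8 stall=0 (-) EX@9 MEM@10 WB@11
I6 ld r2 <- r3: IF@8 ID@9 stall=1 (RAW on I4.r3 (WB@10)) EX@11 MEM@12 WB@13

Answer: 13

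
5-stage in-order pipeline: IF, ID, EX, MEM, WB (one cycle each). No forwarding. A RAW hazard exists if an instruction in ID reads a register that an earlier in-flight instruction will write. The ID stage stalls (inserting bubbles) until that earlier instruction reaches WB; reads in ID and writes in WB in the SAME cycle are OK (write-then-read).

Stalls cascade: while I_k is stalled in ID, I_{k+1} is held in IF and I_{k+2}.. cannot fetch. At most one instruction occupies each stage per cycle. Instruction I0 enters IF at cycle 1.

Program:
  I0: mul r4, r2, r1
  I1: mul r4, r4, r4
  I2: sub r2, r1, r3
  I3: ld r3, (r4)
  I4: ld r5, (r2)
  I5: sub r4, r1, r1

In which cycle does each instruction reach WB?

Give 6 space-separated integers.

I0 mul r4 <- r2,r1: IF@1 ID@2 stall=0 (-) EX@3 MEM@4 WB@5
I1 mul r4 <- r4,r4: IF@2 ID@3 stall=2 (RAW on I0.r4 (WB@5)) EX@6 MEM@7 WB@8
I2 sub r2 <- r1,r3: IF@3 ID@6 stall=0 (-) EX@7 MEM@8 WB@9
I3 ld r3 <- r4: IF@6 ID@7 stall=1 (RAW on I1.r4 (WB@8)) EX@9 MEM@10 WB@11
I4 ld r5 <- r2: IF@7 ID@9 stall=0 (-) EX@10 MEM@11 WB@12
I5 sub r4 <- r1,r1: IF@9 ID@10 stall=0 (-) EX@11 MEM@12 WB@13

Answer: 5 8 9 11 12 13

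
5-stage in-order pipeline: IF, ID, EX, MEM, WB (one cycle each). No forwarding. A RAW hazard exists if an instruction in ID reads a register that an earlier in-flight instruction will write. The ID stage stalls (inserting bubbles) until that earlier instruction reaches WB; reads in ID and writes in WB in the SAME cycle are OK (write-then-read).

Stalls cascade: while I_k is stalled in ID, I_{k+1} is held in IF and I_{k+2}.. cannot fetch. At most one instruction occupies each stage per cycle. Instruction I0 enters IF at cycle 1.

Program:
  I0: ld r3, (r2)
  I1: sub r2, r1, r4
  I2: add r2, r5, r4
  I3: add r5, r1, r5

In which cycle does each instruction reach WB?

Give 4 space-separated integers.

Answer: 5 6 7 8

Derivation:
I0 ld r3 <- r2: IF@1 ID@2 stall=0 (-) EX@3 MEM@4 WB@5
I1 sub r2 <- r1,r4: IF@2 ID@3 stall=0 (-) EX@4 MEM@5 WB@6
I2 add r2 <- r5,r4: IF@3 ID@4 stall=0 (-) EX@5 MEM@6 WB@7
I3 add r5 <- r1,r5: IF@4 ID@5 stall=0 (-) EX@6 MEM@7 WB@8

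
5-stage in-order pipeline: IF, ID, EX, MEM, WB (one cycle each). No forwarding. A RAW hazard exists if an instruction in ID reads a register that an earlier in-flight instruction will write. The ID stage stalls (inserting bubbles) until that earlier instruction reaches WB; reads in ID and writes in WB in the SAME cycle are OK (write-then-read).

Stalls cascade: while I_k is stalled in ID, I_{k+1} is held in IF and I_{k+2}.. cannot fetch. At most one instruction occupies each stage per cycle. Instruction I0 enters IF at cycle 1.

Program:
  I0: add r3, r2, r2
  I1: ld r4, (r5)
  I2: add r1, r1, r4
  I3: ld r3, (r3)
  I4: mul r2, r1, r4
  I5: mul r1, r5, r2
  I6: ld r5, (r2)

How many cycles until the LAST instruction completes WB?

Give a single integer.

I0 add r3 <- r2,r2: IF@1 ID@2 stall=0 (-) EX@3 MEM@4 WB@5
I1 ld r4 <- r5: IF@2 ID@3 stall=0 (-) EX@4 MEM@5 WB@6
I2 add r1 <- r1,r4: IF@3 ID@4 stall=2 (RAW on I1.r4 (WB@6)) EX@7 MEM@8 WB@9
I3 ld r3 <- r3: IF@4 ID@7 stall=0 (-) EX@8 MEM@9 WB@10
I4 mul r2 <- r1,r4: IF@7 ID@8 stall=1 (RAW on I2.r1 (WB@9)) EX@10 MEM@11 WB@12
I5 mul r1 <- r5,r2: IF@8 ID@10 stall=2 (RAW on I4.r2 (WB@12)) EX@13 MEM@14 WB@15
I6 ld r5 <- r2: IF@10 ID@13 stall=0 (-) EX@14 MEM@15 WB@16

Answer: 16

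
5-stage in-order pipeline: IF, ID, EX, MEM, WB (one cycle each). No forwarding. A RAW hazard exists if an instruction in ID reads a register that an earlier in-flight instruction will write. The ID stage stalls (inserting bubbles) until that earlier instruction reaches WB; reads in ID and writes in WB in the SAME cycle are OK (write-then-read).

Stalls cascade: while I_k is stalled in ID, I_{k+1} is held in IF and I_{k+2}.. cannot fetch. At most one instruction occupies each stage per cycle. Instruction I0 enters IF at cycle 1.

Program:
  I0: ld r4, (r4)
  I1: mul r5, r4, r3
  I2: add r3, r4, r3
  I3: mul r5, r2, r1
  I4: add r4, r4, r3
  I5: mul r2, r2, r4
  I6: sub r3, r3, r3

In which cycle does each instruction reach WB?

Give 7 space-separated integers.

Answer: 5 8 9 10 12 15 16

Derivation:
I0 ld r4 <- r4: IF@1 ID@2 stall=0 (-) EX@3 MEM@4 WB@5
I1 mul r5 <- r4,r3: IF@2 ID@3 stall=2 (RAW on I0.r4 (WB@5)) EX@6 MEM@7 WB@8
I2 add r3 <- r4,r3: IF@3 ID@6 stall=0 (-) EX@7 MEM@8 WB@9
I3 mul r5 <- r2,r1: IF@6 ID@7 stall=0 (-) EX@8 MEM@9 WB@10
I4 add r4 <- r4,r3: IF@7 ID@8 stall=1 (RAW on I2.r3 (WB@9)) EX@10 MEM@11 WB@12
I5 mul r2 <- r2,r4: IF@8 ID@10 stall=2 (RAW on I4.r4 (WB@12)) EX@13 MEM@14 WB@15
I6 sub r3 <- r3,r3: IF@10 ID@13 stall=0 (-) EX@14 MEM@15 WB@16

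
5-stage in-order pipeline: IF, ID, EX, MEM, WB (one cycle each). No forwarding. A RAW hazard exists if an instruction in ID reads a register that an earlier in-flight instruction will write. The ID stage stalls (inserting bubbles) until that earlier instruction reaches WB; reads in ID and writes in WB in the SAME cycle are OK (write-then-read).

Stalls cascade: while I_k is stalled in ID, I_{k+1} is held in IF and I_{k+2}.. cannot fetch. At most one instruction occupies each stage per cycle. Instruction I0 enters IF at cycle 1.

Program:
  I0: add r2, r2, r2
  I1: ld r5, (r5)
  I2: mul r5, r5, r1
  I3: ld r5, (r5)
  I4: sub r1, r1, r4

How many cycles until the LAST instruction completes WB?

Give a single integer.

Answer: 13

Derivation:
I0 add r2 <- r2,r2: IF@1 ID@2 stall=0 (-) EX@3 MEM@4 WB@5
I1 ld r5 <- r5: IF@2 ID@3 stall=0 (-) EX@4 MEM@5 WB@6
I2 mul r5 <- r5,r1: IF@3 ID@4 stall=2 (RAW on I1.r5 (WB@6)) EX@7 MEM@8 WB@9
I3 ld r5 <- r5: IF@4 ID@7 stall=2 (RAW on I2.r5 (WB@9)) EX@10 MEM@11 WB@12
I4 sub r1 <- r1,r4: IF@7 ID@10 stall=0 (-) EX@11 MEM@12 WB@13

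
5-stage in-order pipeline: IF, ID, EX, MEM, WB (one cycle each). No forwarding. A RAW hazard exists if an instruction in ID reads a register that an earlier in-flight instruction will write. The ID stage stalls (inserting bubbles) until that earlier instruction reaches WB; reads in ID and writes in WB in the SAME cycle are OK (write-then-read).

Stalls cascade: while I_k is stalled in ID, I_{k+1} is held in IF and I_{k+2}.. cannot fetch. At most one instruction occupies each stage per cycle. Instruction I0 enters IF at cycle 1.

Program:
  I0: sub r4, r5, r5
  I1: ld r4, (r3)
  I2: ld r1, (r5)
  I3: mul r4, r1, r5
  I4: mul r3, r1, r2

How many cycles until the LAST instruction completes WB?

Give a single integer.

I0 sub r4 <- r5,r5: IF@1 ID@2 stall=0 (-) EX@3 MEM@4 WB@5
I1 ld r4 <- r3: IF@2 ID@3 stall=0 (-) EX@4 MEM@5 WB@6
I2 ld r1 <- r5: IF@3 ID@4 stall=0 (-) EX@5 MEM@6 WB@7
I3 mul r4 <- r1,r5: IF@4 ID@5 stall=2 (RAW on I2.r1 (WB@7)) EX@8 MEM@9 WB@10
I4 mul r3 <- r1,r2: IF@5 ID@8 stall=0 (-) EX@9 MEM@10 WB@11

Answer: 11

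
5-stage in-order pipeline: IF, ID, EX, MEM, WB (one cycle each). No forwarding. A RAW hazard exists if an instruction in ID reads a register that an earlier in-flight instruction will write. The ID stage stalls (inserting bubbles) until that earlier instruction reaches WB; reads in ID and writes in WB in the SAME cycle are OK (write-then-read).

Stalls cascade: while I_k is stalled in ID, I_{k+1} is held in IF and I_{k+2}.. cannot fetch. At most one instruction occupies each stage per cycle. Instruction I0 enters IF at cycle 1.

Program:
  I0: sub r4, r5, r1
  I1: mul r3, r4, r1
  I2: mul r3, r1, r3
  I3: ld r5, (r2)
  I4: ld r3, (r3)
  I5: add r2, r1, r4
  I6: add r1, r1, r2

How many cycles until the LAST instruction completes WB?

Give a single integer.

Answer: 18

Derivation:
I0 sub r4 <- r5,r1: IF@1 ID@2 stall=0 (-) EX@3 MEM@4 WB@5
I1 mul r3 <- r4,r1: IF@2 ID@3 stall=2 (RAW on I0.r4 (WB@5)) EX@6 MEM@7 WB@8
I2 mul r3 <- r1,r3: IF@3 ID@6 stall=2 (RAW on I1.r3 (WB@8)) EX@9 MEM@10 WB@11
I3 ld r5 <- r2: IF@6 ID@9 stall=0 (-) EX@10 MEM@11 WB@12
I4 ld r3 <- r3: IF@9 ID@10 stall=1 (RAW on I2.r3 (WB@11)) EX@12 MEM@13 WB@14
I5 add r2 <- r1,r4: IF@10 ID@12 stall=0 (-) EX@13 MEM@14 WB@15
I6 add r1 <- r1,r2: IF@12 ID@13 stall=2 (RAW on I5.r2 (WB@15)) EX@16 MEM@17 WB@18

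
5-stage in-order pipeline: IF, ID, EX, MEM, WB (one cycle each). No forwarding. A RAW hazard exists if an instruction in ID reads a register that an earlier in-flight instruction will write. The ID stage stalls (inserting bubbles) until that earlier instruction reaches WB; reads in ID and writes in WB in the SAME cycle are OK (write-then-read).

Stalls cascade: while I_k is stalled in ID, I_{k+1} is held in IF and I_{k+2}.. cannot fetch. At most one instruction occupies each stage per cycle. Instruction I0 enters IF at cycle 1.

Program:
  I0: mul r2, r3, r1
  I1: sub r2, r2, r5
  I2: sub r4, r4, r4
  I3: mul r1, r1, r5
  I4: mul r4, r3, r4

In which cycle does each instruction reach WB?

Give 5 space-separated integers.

Answer: 5 8 9 10 12

Derivation:
I0 mul r2 <- r3,r1: IF@1 ID@2 stall=0 (-) EX@3 MEM@4 WB@5
I1 sub r2 <- r2,r5: IF@2 ID@3 stall=2 (RAW on I0.r2 (WB@5)) EX@6 MEM@7 WB@8
I2 sub r4 <- r4,r4: IF@3 ID@6 stall=0 (-) EX@7 MEM@8 WB@9
I3 mul r1 <- r1,r5: IF@6 ID@7 stall=0 (-) EX@8 MEM@9 WB@10
I4 mul r4 <- r3,r4: IF@7 ID@8 stall=1 (RAW on I2.r4 (WB@9)) EX@10 MEM@11 WB@12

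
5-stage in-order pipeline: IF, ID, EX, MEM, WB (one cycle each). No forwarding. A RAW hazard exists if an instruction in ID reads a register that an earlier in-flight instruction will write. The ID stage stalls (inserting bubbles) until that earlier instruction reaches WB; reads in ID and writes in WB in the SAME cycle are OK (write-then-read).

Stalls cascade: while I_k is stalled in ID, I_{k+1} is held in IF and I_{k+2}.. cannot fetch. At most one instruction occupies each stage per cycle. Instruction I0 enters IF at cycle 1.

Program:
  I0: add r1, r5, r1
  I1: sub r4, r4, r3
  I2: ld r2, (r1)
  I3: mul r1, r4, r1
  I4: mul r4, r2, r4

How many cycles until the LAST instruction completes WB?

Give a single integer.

Answer: 11

Derivation:
I0 add r1 <- r5,r1: IF@1 ID@2 stall=0 (-) EX@3 MEM@4 WB@5
I1 sub r4 <- r4,r3: IF@2 ID@3 stall=0 (-) EX@4 MEM@5 WB@6
I2 ld r2 <- r1: IF@3 ID@4 stall=1 (RAW on I0.r1 (WB@5)) EX@6 MEM@7 WB@8
I3 mul r1 <- r4,r1: IF@4 ID@6 stall=0 (-) EX@7 MEM@8 WB@9
I4 mul r4 <- r2,r4: IF@6 ID@7 stall=1 (RAW on I2.r2 (WB@8)) EX@9 MEM@10 WB@11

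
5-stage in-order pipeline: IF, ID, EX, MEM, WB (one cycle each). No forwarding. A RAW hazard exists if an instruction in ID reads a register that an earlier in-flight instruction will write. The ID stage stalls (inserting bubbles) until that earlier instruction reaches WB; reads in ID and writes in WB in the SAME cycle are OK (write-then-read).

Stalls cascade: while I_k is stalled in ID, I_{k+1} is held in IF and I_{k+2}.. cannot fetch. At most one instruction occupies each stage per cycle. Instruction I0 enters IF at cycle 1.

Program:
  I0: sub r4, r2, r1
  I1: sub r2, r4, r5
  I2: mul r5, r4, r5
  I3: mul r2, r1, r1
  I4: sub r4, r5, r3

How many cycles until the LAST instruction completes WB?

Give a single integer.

I0 sub r4 <- r2,r1: IF@1 ID@2 stall=0 (-) EX@3 MEM@4 WB@5
I1 sub r2 <- r4,r5: IF@2 ID@3 stall=2 (RAW on I0.r4 (WB@5)) EX@6 MEM@7 WB@8
I2 mul r5 <- r4,r5: IF@3 ID@6 stall=0 (-) EX@7 MEM@8 WB@9
I3 mul r2 <- r1,r1: IF@6 ID@7 stall=0 (-) EX@8 MEM@9 WB@10
I4 sub r4 <- r5,r3: IF@7 ID@8 stall=1 (RAW on I2.r5 (WB@9)) EX@10 MEM@11 WB@12

Answer: 12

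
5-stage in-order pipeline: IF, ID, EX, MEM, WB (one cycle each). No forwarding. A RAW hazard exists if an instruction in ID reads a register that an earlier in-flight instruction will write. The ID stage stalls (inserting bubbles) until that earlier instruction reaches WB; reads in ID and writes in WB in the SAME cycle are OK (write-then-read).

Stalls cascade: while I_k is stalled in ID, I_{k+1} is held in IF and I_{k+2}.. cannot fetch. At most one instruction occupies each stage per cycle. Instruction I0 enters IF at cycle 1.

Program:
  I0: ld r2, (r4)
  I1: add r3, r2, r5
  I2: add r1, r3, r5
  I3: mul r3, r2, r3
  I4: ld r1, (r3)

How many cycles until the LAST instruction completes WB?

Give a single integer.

I0 ld r2 <- r4: IF@1 ID@2 stall=0 (-) EX@3 MEM@4 WB@5
I1 add r3 <- r2,r5: IF@2 ID@3 stall=2 (RAW on I0.r2 (WB@5)) EX@6 MEM@7 WB@8
I2 add r1 <- r3,r5: IF@3 ID@6 stall=2 (RAW on I1.r3 (WB@8)) EX@9 MEM@10 WB@11
I3 mul r3 <- r2,r3: IF@6 ID@9 stall=0 (-) EX@10 MEM@11 WB@12
I4 ld r1 <- r3: IF@9 ID@10 stall=2 (RAW on I3.r3 (WB@12)) EX@13 MEM@14 WB@15

Answer: 15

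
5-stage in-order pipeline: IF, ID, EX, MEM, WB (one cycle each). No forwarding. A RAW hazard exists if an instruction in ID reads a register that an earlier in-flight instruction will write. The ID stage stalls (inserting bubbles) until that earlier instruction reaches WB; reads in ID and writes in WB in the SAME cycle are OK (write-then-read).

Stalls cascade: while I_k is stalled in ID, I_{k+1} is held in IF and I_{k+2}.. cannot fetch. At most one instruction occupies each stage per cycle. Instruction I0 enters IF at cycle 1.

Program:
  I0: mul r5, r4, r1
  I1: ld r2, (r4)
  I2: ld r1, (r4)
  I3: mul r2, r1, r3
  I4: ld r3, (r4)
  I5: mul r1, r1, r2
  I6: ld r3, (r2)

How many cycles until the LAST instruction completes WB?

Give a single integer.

I0 mul r5 <- r4,r1: IF@1 ID@2 stall=0 (-) EX@3 MEM@4 WB@5
I1 ld r2 <- r4: IF@2 ID@3 stall=0 (-) EX@4 MEM@5 WB@6
I2 ld r1 <- r4: IF@3 ID@4 stall=0 (-) EX@5 MEM@6 WB@7
I3 mul r2 <- r1,r3: IF@4 ID@5 stall=2 (RAW on I2.r1 (WB@7)) EX@8 MEM@9 WB@10
I4 ld r3 <- r4: IF@5 ID@8 stall=0 (-) EX@9 MEM@10 WB@11
I5 mul r1 <- r1,r2: IF@8 ID@9 stall=1 (RAW on I3.r2 (WB@10)) EX@11 MEM@12 WB@13
I6 ld r3 <- r2: IF@9 ID@11 stall=0 (-) EX@12 MEM@13 WB@14

Answer: 14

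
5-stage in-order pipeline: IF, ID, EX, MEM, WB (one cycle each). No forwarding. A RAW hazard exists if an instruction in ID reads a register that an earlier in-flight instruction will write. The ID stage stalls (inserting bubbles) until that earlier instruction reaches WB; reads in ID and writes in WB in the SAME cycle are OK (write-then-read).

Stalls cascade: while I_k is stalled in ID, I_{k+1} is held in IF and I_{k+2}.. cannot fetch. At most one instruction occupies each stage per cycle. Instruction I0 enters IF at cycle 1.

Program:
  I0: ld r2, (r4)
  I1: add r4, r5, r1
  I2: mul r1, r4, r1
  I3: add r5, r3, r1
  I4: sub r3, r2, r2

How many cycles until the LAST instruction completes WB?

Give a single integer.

I0 ld r2 <- r4: IF@1 ID@2 stall=0 (-) EX@3 MEM@4 WB@5
I1 add r4 <- r5,r1: IF@2 ID@3 stall=0 (-) EX@4 MEM@5 WB@6
I2 mul r1 <- r4,r1: IF@3 ID@4 stall=2 (RAW on I1.r4 (WB@6)) EX@7 MEM@8 WB@9
I3 add r5 <- r3,r1: IF@4 ID@7 stall=2 (RAW on I2.r1 (WB@9)) EX@10 MEM@11 WB@12
I4 sub r3 <- r2,r2: IF@7 ID@10 stall=0 (-) EX@11 MEM@12 WB@13

Answer: 13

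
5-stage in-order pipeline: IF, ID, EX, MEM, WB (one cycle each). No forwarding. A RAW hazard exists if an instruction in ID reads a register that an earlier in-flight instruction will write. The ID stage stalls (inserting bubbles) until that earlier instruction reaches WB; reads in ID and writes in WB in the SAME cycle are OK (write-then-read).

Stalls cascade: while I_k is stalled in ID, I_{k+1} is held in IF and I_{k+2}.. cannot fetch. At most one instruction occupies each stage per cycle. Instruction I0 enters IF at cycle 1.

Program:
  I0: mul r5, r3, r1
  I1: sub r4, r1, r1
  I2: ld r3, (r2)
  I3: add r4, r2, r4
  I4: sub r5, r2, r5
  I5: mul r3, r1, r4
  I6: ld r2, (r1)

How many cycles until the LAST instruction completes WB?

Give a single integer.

I0 mul r5 <- r3,r1: IF@1 ID@2 stall=0 (-) EX@3 MEM@4 WB@5
I1 sub r4 <- r1,r1: IF@2 ID@3 stall=0 (-) EX@4 MEM@5 WB@6
I2 ld r3 <- r2: IF@3 ID@4 stall=0 (-) EX@5 MEM@6 WB@7
I3 add r4 <- r2,r4: IF@4 ID@5 stall=1 (RAW on I1.r4 (WB@6)) EX@7 MEM@8 WB@9
I4 sub r5 <- r2,r5: IF@5 ID@7 stall=0 (-) EX@8 MEM@9 WB@10
I5 mul r3 <- r1,r4: IF@7 ID@8 stall=1 (RAW on I3.r4 (WB@9)) EX@10 MEM@11 WB@12
I6 ld r2 <- r1: IF@8 ID@10 stall=0 (-) EX@11 MEM@12 WB@13

Answer: 13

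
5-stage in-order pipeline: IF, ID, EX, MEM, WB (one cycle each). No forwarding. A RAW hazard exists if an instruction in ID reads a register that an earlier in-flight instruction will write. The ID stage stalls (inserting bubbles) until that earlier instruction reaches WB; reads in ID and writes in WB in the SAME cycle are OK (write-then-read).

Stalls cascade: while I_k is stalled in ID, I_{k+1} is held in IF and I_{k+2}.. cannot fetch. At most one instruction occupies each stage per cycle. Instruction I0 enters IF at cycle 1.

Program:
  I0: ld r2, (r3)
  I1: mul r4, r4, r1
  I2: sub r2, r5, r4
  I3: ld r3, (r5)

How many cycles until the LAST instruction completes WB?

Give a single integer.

Answer: 10

Derivation:
I0 ld r2 <- r3: IF@1 ID@2 stall=0 (-) EX@3 MEM@4 WB@5
I1 mul r4 <- r4,r1: IF@2 ID@3 stall=0 (-) EX@4 MEM@5 WB@6
I2 sub r2 <- r5,r4: IF@3 ID@4 stall=2 (RAW on I1.r4 (WB@6)) EX@7 MEM@8 WB@9
I3 ld r3 <- r5: IF@4 ID@7 stall=0 (-) EX@8 MEM@9 WB@10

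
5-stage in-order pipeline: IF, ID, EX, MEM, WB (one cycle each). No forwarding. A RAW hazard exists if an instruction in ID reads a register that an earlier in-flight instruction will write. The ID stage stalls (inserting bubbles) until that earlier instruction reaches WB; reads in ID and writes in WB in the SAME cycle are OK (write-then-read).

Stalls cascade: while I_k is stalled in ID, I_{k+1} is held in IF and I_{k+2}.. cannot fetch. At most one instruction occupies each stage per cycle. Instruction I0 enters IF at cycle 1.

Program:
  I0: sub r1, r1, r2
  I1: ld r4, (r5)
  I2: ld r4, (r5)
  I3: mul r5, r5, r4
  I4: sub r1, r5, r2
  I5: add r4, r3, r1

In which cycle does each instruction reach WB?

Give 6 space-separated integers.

Answer: 5 6 7 10 13 16

Derivation:
I0 sub r1 <- r1,r2: IF@1 ID@2 stall=0 (-) EX@3 MEM@4 WB@5
I1 ld r4 <- r5: IF@2 ID@3 stall=0 (-) EX@4 MEM@5 WB@6
I2 ld r4 <- r5: IF@3 ID@4 stall=0 (-) EX@5 MEM@6 WB@7
I3 mul r5 <- r5,r4: IF@4 ID@5 stall=2 (RAW on I2.r4 (WB@7)) EX@8 MEM@9 WB@10
I4 sub r1 <- r5,r2: IF@5 ID@8 stall=2 (RAW on I3.r5 (WB@10)) EX@11 MEM@12 WB@13
I5 add r4 <- r3,r1: IF@8 ID@11 stall=2 (RAW on I4.r1 (WB@13)) EX@14 MEM@15 WB@16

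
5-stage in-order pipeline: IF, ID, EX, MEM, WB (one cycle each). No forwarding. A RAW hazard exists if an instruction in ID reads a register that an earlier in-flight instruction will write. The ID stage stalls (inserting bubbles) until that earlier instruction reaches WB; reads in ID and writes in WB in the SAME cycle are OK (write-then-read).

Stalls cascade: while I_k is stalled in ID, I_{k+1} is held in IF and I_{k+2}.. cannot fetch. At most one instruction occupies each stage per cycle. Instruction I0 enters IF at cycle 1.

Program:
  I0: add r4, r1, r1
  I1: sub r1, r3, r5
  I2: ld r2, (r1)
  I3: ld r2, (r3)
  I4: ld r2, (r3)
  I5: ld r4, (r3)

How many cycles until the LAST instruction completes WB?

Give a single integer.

Answer: 12

Derivation:
I0 add r4 <- r1,r1: IF@1 ID@2 stall=0 (-) EX@3 MEM@4 WB@5
I1 sub r1 <- r3,r5: IF@2 ID@3 stall=0 (-) EX@4 MEM@5 WB@6
I2 ld r2 <- r1: IF@3 ID@4 stall=2 (RAW on I1.r1 (WB@6)) EX@7 MEM@8 WB@9
I3 ld r2 <- r3: IF@4 ID@7 stall=0 (-) EX@8 MEM@9 WB@10
I4 ld r2 <- r3: IF@7 ID@8 stall=0 (-) EX@9 MEM@10 WB@11
I5 ld r4 <- r3: IF@8 ID@9 stall=0 (-) EX@10 MEM@11 WB@12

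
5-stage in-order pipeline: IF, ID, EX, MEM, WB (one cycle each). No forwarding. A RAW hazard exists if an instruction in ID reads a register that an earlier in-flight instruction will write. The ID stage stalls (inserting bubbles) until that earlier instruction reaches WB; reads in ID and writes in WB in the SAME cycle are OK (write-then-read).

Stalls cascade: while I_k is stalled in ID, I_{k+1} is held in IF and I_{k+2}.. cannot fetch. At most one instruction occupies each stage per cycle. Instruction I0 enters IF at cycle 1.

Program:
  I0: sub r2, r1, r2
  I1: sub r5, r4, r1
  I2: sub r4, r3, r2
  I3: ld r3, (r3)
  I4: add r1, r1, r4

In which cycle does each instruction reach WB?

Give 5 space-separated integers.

I0 sub r2 <- r1,r2: IF@1 ID@2 stall=0 (-) EX@3 MEM@4 WB@5
I1 sub r5 <- r4,r1: IF@2 ID@3 stall=0 (-) EX@4 MEM@5 WB@6
I2 sub r4 <- r3,r2: IF@3 ID@4 stall=1 (RAW on I0.r2 (WB@5)) EX@6 MEM@7 WB@8
I3 ld r3 <- r3: IF@4 ID@6 stall=0 (-) EX@7 MEM@8 WB@9
I4 add r1 <- r1,r4: IF@6 ID@7 stall=1 (RAW on I2.r4 (WB@8)) EX@9 MEM@10 WB@11

Answer: 5 6 8 9 11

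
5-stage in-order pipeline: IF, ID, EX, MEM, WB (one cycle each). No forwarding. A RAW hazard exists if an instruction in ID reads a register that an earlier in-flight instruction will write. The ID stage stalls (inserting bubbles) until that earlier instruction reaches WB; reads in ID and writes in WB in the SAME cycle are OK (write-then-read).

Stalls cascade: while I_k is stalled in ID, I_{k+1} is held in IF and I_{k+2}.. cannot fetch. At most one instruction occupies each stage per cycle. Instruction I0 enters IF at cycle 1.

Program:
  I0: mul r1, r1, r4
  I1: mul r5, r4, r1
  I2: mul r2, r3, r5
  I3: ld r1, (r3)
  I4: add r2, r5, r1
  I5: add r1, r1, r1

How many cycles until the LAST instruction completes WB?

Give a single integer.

Answer: 16

Derivation:
I0 mul r1 <- r1,r4: IF@1 ID@2 stall=0 (-) EX@3 MEM@4 WB@5
I1 mul r5 <- r4,r1: IF@2 ID@3 stall=2 (RAW on I0.r1 (WB@5)) EX@6 MEM@7 WB@8
I2 mul r2 <- r3,r5: IF@3 ID@6 stall=2 (RAW on I1.r5 (WB@8)) EX@9 MEM@10 WB@11
I3 ld r1 <- r3: IF@6 ID@9 stall=0 (-) EX@10 MEM@11 WB@12
I4 add r2 <- r5,r1: IF@9 ID@10 stall=2 (RAW on I3.r1 (WB@12)) EX@13 MEM@14 WB@15
I5 add r1 <- r1,r1: IF@10 ID@13 stall=0 (-) EX@14 MEM@15 WB@16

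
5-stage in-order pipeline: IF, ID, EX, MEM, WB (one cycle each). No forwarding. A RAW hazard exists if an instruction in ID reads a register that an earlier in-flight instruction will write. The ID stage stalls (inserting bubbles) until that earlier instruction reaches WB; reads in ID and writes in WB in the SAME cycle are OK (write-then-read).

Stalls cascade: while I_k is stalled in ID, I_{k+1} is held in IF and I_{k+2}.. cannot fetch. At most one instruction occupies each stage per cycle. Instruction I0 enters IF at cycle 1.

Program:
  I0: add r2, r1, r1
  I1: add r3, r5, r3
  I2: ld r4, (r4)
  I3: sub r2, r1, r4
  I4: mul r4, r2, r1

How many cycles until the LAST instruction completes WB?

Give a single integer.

I0 add r2 <- r1,r1: IF@1 ID@2 stall=0 (-) EX@3 MEM@4 WB@5
I1 add r3 <- r5,r3: IF@2 ID@3 stall=0 (-) EX@4 MEM@5 WB@6
I2 ld r4 <- r4: IF@3 ID@4 stall=0 (-) EX@5 MEM@6 WB@7
I3 sub r2 <- r1,r4: IF@4 ID@5 stall=2 (RAW on I2.r4 (WB@7)) EX@8 MEM@9 WB@10
I4 mul r4 <- r2,r1: IF@5 ID@8 stall=2 (RAW on I3.r2 (WB@10)) EX@11 MEM@12 WB@13

Answer: 13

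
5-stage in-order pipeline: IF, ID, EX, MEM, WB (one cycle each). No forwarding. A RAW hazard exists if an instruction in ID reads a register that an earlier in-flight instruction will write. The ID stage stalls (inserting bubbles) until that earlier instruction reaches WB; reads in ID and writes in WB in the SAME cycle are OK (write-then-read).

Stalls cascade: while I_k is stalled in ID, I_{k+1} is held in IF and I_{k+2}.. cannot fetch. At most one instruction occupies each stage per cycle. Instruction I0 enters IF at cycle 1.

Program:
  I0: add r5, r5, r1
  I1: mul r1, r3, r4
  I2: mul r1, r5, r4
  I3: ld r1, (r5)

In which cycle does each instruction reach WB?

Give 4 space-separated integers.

Answer: 5 6 8 9

Derivation:
I0 add r5 <- r5,r1: IF@1 ID@2 stall=0 (-) EX@3 MEM@4 WB@5
I1 mul r1 <- r3,r4: IF@2 ID@3 stall=0 (-) EX@4 MEM@5 WB@6
I2 mul r1 <- r5,r4: IF@3 ID@4 stall=1 (RAW on I0.r5 (WB@5)) EX@6 MEM@7 WB@8
I3 ld r1 <- r5: IF@4 ID@6 stall=0 (-) EX@7 MEM@8 WB@9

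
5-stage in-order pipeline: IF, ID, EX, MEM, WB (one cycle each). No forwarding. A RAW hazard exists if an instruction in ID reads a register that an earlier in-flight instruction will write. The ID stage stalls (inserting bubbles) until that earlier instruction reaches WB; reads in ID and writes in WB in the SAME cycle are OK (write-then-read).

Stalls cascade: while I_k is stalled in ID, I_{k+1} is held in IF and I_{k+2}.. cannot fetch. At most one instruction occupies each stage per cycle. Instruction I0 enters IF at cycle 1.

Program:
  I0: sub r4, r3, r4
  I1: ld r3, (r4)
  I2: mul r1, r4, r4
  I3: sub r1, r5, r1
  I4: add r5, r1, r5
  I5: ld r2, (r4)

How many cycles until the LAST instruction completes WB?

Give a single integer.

I0 sub r4 <- r3,r4: IF@1 ID@2 stall=0 (-) EX@3 MEM@4 WB@5
I1 ld r3 <- r4: IF@2 ID@3 stall=2 (RAW on I0.r4 (WB@5)) EX@6 MEM@7 WB@8
I2 mul r1 <- r4,r4: IF@3 ID@6 stall=0 (-) EX@7 MEM@8 WB@9
I3 sub r1 <- r5,r1: IF@6 ID@7 stall=2 (RAW on I2.r1 (WB@9)) EX@10 MEM@11 WB@12
I4 add r5 <- r1,r5: IF@7 ID@10 stall=2 (RAW on I3.r1 (WB@12)) EX@13 MEM@14 WB@15
I5 ld r2 <- r4: IF@10 ID@13 stall=0 (-) EX@14 MEM@15 WB@16

Answer: 16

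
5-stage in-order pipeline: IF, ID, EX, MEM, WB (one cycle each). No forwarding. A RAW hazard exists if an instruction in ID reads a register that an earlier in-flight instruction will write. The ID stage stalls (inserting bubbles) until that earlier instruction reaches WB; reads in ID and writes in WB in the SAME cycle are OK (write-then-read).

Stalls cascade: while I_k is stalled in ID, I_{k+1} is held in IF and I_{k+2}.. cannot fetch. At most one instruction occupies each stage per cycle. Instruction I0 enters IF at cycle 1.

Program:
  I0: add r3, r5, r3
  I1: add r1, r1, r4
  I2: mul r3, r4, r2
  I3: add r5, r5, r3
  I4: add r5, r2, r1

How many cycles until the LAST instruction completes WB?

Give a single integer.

Answer: 11

Derivation:
I0 add r3 <- r5,r3: IF@1 ID@2 stall=0 (-) EX@3 MEM@4 WB@5
I1 add r1 <- r1,r4: IF@2 ID@3 stall=0 (-) EX@4 MEM@5 WB@6
I2 mul r3 <- r4,r2: IF@3 ID@4 stall=0 (-) EX@5 MEM@6 WB@7
I3 add r5 <- r5,r3: IF@4 ID@5 stall=2 (RAW on I2.r3 (WB@7)) EX@8 MEM@9 WB@10
I4 add r5 <- r2,r1: IF@5 ID@8 stall=0 (-) EX@9 MEM@10 WB@11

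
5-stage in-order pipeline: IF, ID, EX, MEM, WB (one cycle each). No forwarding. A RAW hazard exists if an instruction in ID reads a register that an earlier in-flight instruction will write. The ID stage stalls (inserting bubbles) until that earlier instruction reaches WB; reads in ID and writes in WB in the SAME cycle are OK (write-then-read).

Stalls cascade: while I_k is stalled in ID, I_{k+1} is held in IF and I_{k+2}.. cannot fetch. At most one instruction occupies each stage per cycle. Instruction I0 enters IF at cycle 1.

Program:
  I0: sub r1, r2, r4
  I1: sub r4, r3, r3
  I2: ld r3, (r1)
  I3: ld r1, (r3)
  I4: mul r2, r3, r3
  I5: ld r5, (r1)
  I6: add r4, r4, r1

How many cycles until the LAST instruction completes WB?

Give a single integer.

I0 sub r1 <- r2,r4: IF@1 ID@2 stall=0 (-) EX@3 MEM@4 WB@5
I1 sub r4 <- r3,r3: IF@2 ID@3 stall=0 (-) EX@4 MEM@5 WB@6
I2 ld r3 <- r1: IF@3 ID@4 stall=1 (RAW on I0.r1 (WB@5)) EX@6 MEM@7 WB@8
I3 ld r1 <- r3: IF@4 ID@6 stall=2 (RAW on I2.r3 (WB@8)) EX@9 MEM@10 WB@11
I4 mul r2 <- r3,r3: IF@6 ID@9 stall=0 (-) EX@10 MEM@11 WB@12
I5 ld r5 <- r1: IF@9 ID@10 stall=1 (RAW on I3.r1 (WB@11)) EX@12 MEM@13 WB@14
I6 add r4 <- r4,r1: IF@10 ID@12 stall=0 (-) EX@13 MEM@14 WB@15

Answer: 15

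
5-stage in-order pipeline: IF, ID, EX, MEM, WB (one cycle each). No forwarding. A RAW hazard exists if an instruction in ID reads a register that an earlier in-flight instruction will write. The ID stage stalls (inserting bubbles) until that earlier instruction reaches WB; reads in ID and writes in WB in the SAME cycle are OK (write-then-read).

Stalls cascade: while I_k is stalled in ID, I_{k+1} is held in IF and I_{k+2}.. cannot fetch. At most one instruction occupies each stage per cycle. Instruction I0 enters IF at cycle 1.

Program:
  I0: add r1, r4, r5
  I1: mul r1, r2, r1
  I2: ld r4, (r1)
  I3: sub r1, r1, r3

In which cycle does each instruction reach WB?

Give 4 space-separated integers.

Answer: 5 8 11 12

Derivation:
I0 add r1 <- r4,r5: IF@1 ID@2 stall=0 (-) EX@3 MEM@4 WB@5
I1 mul r1 <- r2,r1: IF@2 ID@3 stall=2 (RAW on I0.r1 (WB@5)) EX@6 MEM@7 WB@8
I2 ld r4 <- r1: IF@3 ID@6 stall=2 (RAW on I1.r1 (WB@8)) EX@9 MEM@10 WB@11
I3 sub r1 <- r1,r3: IF@6 ID@9 stall=0 (-) EX@10 MEM@11 WB@12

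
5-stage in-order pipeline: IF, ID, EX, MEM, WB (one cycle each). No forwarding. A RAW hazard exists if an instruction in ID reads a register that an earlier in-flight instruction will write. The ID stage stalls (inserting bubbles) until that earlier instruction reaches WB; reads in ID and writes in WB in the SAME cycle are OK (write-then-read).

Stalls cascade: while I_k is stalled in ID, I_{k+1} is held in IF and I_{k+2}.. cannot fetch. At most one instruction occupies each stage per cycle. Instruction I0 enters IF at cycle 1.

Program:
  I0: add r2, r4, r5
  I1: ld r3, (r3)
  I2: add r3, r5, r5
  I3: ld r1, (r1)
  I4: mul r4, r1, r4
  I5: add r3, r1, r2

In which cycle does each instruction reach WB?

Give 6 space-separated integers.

Answer: 5 6 7 8 11 12

Derivation:
I0 add r2 <- r4,r5: IF@1 ID@2 stall=0 (-) EX@3 MEM@4 WB@5
I1 ld r3 <- r3: IF@2 ID@3 stall=0 (-) EX@4 MEM@5 WB@6
I2 add r3 <- r5,r5: IF@3 ID@4 stall=0 (-) EX@5 MEM@6 WB@7
I3 ld r1 <- r1: IF@4 ID@5 stall=0 (-) EX@6 MEM@7 WB@8
I4 mul r4 <- r1,r4: IF@5 ID@6 stall=2 (RAW on I3.r1 (WB@8)) EX@9 MEM@10 WB@11
I5 add r3 <- r1,r2: IF@6 ID@9 stall=0 (-) EX@10 MEM@11 WB@12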